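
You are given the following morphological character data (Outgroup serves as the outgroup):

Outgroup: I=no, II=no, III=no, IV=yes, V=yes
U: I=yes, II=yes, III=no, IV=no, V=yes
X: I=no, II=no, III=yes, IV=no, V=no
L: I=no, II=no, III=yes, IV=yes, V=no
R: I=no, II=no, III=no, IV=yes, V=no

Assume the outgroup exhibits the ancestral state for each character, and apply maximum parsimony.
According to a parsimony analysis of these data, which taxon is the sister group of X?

Character polarity is set by the outgroup: the derived state is whichever differs from the outgroup's state, so for IV, V the derived state is 'no', and for the remaining characters it is 'yes'.
I (derived state 'yes') is unique to U (autapomorphy; uninformative for grouping).
II (derived state 'yes') is unique to U (autapomorphy; uninformative for grouping).
III: derived state 'yes' in L and X only — synapomorphy for {L, X}.
IV (state 'no') occurs in U and X but conflicts with the nesting implied by the other characters — most parsimoniously interpreted as homoplasy.
V: derived state 'no' in L, R, and X only — synapomorphy for {L, R, X}.
Most parsimonious ingroup topology: (U,((X,L),R)).
X and L form a cherry on this tree, so they are sister taxa.

L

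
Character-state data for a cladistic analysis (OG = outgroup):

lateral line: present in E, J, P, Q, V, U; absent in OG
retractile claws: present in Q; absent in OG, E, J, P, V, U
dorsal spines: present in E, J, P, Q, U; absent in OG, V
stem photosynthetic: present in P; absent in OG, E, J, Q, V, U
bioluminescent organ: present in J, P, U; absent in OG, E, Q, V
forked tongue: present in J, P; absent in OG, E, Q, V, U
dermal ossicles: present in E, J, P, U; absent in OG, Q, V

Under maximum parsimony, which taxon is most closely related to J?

P

The outgroup has state 'absent' for every character, so 'present' is the derived state throughout.
lateral line (derived state 'present') is shared by all ingroup taxa — unites the whole ingroup.
retractile claws: derived state 'present' in Q only — an autapomorphy, so it tells us nothing about relationships among taxa.
dorsal spines: derived state 'present' in E, J, P, Q, and U only — synapomorphy for {E, J, P, Q, U}.
stem photosynthetic: derived state 'present' in P only — an autapomorphy, so it tells us nothing about relationships among taxa.
Only J, P, and U show the derived state 'present' for bioluminescent organ, supporting them as a clade.
Only J and P show the derived state 'present' for forked tongue, supporting them as a clade.
dermal ossicles (derived state 'present') is shared by E, J, P, and U — a synapomorphy uniting that clade.
Most parsimonious ingroup topology: (((E,((J,P),U)),Q),V).
J and P form a cherry on this tree, so they are sister taxa.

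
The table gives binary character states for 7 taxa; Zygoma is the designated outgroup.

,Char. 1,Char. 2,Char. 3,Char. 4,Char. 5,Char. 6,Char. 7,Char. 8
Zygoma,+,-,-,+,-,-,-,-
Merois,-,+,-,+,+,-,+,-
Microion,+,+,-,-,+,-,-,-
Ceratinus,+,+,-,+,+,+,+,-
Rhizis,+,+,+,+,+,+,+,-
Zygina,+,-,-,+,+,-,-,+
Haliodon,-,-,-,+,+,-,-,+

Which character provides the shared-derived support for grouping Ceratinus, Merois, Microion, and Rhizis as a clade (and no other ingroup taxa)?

Char. 2

Character polarity is set by the outgroup: the derived state is whichever differs from the outgroup's state, so for Char. 1, Char. 4 the derived state is '-', and for the remaining characters it is '+'.
Char. 1 (state '-') occurs in Haliodon and Merois but conflicts with the nesting implied by the other characters — most parsimoniously interpreted as homoplasy.
Char. 2 (derived state '+') is shared by Ceratinus, Merois, Microion, and Rhizis — a synapomorphy uniting that clade.
Char. 3 (derived state '+') is unique to Rhizis (autapomorphy; uninformative for grouping).
Char. 4: derived state '-' in Microion only — an autapomorphy, so it tells us nothing about relationships among taxa.
All ingroup taxa share the derived state '+' for Char. 5; it defines the ingroup but does not resolve relationships within it.
Only Ceratinus and Rhizis show the derived state '+' for Char. 6, supporting them as a clade.
Char. 7: derived state '+' in Ceratinus, Merois, and Rhizis only — synapomorphy for {Ceratinus, Merois, Rhizis}.
Char. 8: derived state '+' in Haliodon and Zygina only — synapomorphy for {Haliodon, Zygina}.
Most parsimonious ingroup topology: (((Merois,(Ceratinus,Rhizis)),Microion),(Zygina,Haliodon)).
The clade {Ceratinus, Merois, Microion, Rhizis} is supported by Char. 2: its derived state '+' occurs in exactly those taxa and in no other taxon (including the outgroup).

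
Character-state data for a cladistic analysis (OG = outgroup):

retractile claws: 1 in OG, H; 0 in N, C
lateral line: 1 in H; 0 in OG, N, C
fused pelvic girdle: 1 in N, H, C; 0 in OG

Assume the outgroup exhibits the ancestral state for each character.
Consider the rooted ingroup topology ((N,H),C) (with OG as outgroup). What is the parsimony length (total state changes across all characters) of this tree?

Map each character onto ((N,H),C) (rooted by OG) and count the minimum state changes it requires (Fitch parsimony):
retractile claws: 2; lateral line: 1; fused pelvic girdle: 1.
Total tree length = 4.

4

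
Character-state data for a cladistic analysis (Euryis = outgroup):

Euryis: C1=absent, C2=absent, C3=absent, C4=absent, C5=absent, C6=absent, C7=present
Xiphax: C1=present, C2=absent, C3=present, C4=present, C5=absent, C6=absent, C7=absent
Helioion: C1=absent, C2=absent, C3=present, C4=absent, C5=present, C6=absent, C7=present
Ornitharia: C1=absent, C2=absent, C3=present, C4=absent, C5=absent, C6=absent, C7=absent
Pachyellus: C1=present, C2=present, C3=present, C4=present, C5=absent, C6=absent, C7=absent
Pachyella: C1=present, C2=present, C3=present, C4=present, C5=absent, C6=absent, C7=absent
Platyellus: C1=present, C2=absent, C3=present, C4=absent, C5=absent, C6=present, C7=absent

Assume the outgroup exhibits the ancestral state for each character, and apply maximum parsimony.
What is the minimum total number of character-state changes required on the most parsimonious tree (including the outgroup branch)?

Character polarity is set by the outgroup: the derived state is whichever differs from the outgroup's state, so for C7 the derived state is 'absent', and for the remaining characters it is 'present'.
C1: derived state 'present' in Pachyella, Pachyellus, Platyellus, and Xiphax only — synapomorphy for {Pachyella, Pachyellus, Platyellus, Xiphax}.
Only Pachyella and Pachyellus show the derived state 'present' for C2, supporting them as a clade.
C3 (derived state 'present') is shared by all ingroup taxa — unites the whole ingroup.
C4 (derived state 'present') is shared by Pachyella, Pachyellus, and Xiphax — a synapomorphy uniting that clade.
C5: derived state 'present' in Helioion only — an autapomorphy, so it tells us nothing about relationships among taxa.
C6 (derived state 'present') is unique to Platyellus (autapomorphy; uninformative for grouping).
C7: derived state 'absent' in Ornitharia, Pachyella, Pachyellus, Platyellus, and Xiphax only — synapomorphy for {Ornitharia, Pachyella, Pachyellus, Platyellus, Xiphax}.
Most parsimonious ingroup topology: ((((Xiphax,(Pachyellus,Pachyella)),Platyellus),Ornitharia),Helioion).
Changes per character on this tree: C1: 1; C2: 1; C3: 1; C4: 1; C5: 1; C6: 1; C7: 1.
Total = 7.

7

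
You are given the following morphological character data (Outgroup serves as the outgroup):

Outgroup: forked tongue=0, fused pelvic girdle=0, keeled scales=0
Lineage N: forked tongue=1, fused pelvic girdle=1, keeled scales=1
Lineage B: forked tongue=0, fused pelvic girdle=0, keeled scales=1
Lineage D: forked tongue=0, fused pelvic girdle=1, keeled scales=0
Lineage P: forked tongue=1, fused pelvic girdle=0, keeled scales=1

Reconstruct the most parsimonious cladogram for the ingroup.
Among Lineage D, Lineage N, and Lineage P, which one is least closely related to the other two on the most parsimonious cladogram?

Lineage D

The outgroup has state '0' for every character, so '1' is the derived state throughout.
forked tongue: derived state '1' in Lineage N and Lineage P only — synapomorphy for {Lineage N, Lineage P}.
fused pelvic girdle (state '1') occurs in Lineage D and Lineage N but conflicts with the nesting implied by the other characters — most parsimoniously interpreted as homoplasy.
Only Lineage B, Lineage N, and Lineage P show the derived state '1' for keeled scales, supporting them as a clade.
Most parsimonious ingroup topology: (((Lineage N,Lineage P),Lineage B),Lineage D).
Lineage N and Lineage P share a more recent common ancestor with each other than either does with Lineage D, so Lineage D is the least closely related of the three.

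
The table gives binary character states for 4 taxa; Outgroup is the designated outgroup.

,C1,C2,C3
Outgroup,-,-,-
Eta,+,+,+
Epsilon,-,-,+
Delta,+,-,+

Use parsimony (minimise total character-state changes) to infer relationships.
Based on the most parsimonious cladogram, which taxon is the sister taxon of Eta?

The outgroup has state '-' for every character, so '+' is the derived state throughout.
Only Delta and Eta show the derived state '+' for C1, supporting them as a clade.
C2 (derived state '+') is unique to Eta (autapomorphy; uninformative for grouping).
All ingroup taxa share the derived state '+' for C3; it defines the ingroup but does not resolve relationships within it.
Most parsimonious ingroup topology: ((Eta,Delta),Epsilon).
Eta and Delta form a cherry on this tree, so they are sister taxa.

Delta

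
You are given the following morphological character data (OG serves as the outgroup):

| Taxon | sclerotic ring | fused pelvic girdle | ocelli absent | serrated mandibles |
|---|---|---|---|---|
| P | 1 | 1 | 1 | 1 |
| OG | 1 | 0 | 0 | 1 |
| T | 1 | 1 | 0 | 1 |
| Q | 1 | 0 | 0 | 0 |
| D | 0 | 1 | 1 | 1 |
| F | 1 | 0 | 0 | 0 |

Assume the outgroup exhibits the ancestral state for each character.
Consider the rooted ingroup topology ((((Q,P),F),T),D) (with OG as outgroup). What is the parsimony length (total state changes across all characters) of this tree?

8

Map each character onto ((((Q,P),F),T),D) (rooted by OG) and count the minimum state changes it requires (Fitch parsimony):
sclerotic ring: 1; fused pelvic girdle: 3; ocelli absent: 2; serrated mandibles: 2.
Total tree length = 8.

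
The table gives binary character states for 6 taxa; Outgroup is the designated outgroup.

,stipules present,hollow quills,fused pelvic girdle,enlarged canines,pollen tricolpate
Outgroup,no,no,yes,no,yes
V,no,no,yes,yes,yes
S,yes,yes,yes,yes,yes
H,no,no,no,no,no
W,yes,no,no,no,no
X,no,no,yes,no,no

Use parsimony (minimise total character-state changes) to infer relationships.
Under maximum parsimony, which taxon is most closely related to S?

Character polarity is set by the outgroup: the derived state is whichever differs from the outgroup's state, so for fused pelvic girdle, pollen tricolpate the derived state is 'no', and for the remaining characters it is 'yes'.
stipules present groups S and W, which is incompatible with the clades supported by the remaining characters; treating it as convergent (homoplasy) costs fewer steps than any alternative tree.
hollow quills: derived state 'yes' in S only — an autapomorphy, so it tells us nothing about relationships among taxa.
Only H and W show the derived state 'no' for fused pelvic girdle, supporting them as a clade.
enlarged canines (derived state 'yes') is shared by S and V — a synapomorphy uniting that clade.
pollen tricolpate: derived state 'no' in H, W, and X only — synapomorphy for {H, W, X}.
Most parsimonious ingroup topology: ((V,S),((H,W),X)).
S and V form a cherry on this tree, so they are sister taxa.

V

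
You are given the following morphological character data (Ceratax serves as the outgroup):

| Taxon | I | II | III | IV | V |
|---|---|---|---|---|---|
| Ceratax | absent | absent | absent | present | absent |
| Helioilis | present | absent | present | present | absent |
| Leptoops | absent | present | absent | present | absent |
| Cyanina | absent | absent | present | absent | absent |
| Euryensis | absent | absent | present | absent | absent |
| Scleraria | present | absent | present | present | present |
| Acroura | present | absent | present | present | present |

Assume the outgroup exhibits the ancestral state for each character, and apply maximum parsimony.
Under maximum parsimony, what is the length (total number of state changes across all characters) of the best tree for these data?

Character polarity is set by the outgroup: the derived state is whichever differs from the outgroup's state, so for IV the derived state is 'absent', and for the remaining characters it is 'present'.
Only Acroura, Helioilis, and Scleraria show the derived state 'present' for I, supporting them as a clade.
II: derived state 'present' in Leptoops only — an autapomorphy, so it tells us nothing about relationships among taxa.
III: derived state 'present' in Acroura, Cyanina, Euryensis, Helioilis, and Scleraria only — synapomorphy for {Acroura, Cyanina, Euryensis, Helioilis, Scleraria}.
Only Cyanina and Euryensis show the derived state 'absent' for IV, supporting them as a clade.
Only Acroura and Scleraria show the derived state 'present' for V, supporting them as a clade.
Most parsimonious ingroup topology: (((Helioilis,(Scleraria,Acroura)),(Cyanina,Euryensis)),Leptoops).
Changes per character on this tree: I: 1; II: 1; III: 1; IV: 1; V: 1.
Total = 5.

5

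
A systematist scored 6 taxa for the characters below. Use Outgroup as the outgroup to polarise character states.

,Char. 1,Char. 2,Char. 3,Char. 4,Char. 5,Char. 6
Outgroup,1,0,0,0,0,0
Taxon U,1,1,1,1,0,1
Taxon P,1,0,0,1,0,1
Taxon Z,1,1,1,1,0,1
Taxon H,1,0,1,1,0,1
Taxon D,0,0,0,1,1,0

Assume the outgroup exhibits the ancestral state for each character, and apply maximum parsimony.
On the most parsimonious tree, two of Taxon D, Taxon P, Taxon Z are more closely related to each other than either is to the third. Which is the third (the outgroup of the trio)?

Character polarity is set by the outgroup: the derived state is whichever differs from the outgroup's state, so for Char. 1 the derived state is '0', and for the remaining characters it is '1'.
Char. 1 (derived state '0') is unique to Taxon D (autapomorphy; uninformative for grouping).
Char. 2 (derived state '1') is shared by Taxon U and Taxon Z — a synapomorphy uniting that clade.
Char. 3 (derived state '1') is shared by Taxon H, Taxon U, and Taxon Z — a synapomorphy uniting that clade.
Char. 4 (derived state '1') is shared by all ingroup taxa — unites the whole ingroup.
Char. 5: derived state '1' in Taxon D only — an autapomorphy, so it tells us nothing about relationships among taxa.
Char. 6 (derived state '1') is shared by Taxon H, Taxon P, Taxon U, and Taxon Z — a synapomorphy uniting that clade.
Most parsimonious ingroup topology: ((((Taxon U,Taxon Z),Taxon H),Taxon P),Taxon D).
Taxon Z and Taxon P share a more recent common ancestor with each other than either does with Taxon D, so Taxon D is the least closely related of the three.

Taxon D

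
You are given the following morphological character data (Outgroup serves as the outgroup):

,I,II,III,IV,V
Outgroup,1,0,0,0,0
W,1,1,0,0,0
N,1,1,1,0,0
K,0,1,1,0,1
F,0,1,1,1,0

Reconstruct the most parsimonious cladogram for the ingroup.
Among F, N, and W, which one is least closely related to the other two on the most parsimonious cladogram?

Character polarity is set by the outgroup: the derived state is whichever differs from the outgroup's state, so for I the derived state is '0', and for the remaining characters it is '1'.
I: derived state '0' in F and K only — synapomorphy for {F, K}.
II (derived state '1') is shared by all ingroup taxa — unites the whole ingroup.
III: derived state '1' in F, K, and N only — synapomorphy for {F, K, N}.
IV (derived state '1') is unique to F (autapomorphy; uninformative for grouping).
V (derived state '1') is unique to K (autapomorphy; uninformative for grouping).
Most parsimonious ingroup topology: (W,(N,(K,F))).
N and F share a more recent common ancestor with each other than either does with W, so W is the least closely related of the three.

W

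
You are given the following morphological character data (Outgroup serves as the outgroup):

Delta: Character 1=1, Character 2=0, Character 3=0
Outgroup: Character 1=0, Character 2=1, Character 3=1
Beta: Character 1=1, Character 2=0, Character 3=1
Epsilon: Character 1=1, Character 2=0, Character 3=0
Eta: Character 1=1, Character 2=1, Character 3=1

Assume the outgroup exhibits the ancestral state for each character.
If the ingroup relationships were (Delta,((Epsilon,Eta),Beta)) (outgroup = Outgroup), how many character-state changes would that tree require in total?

Map each character onto (Delta,((Epsilon,Eta),Beta)) (rooted by Outgroup) and count the minimum state changes it requires (Fitch parsimony):
Character 1: 1; Character 2: 2; Character 3: 2.
Total tree length = 5.

5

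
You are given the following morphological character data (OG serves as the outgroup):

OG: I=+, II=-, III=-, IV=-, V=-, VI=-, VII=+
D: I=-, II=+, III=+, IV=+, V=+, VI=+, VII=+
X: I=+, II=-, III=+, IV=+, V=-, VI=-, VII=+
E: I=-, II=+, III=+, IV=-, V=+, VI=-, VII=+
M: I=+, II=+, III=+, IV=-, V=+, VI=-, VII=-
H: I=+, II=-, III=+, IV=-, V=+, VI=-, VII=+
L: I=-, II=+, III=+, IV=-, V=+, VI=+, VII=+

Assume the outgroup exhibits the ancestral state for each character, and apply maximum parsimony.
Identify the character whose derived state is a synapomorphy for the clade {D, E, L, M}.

II

Character polarity is set by the outgroup: the derived state is whichever differs from the outgroup's state, so for I, VII the derived state is '-', and for the remaining characters it is '+'.
I (derived state '-') is shared by D, E, and L — a synapomorphy uniting that clade.
II (derived state '+') is shared by D, E, L, and M — a synapomorphy uniting that clade.
All ingroup taxa share the derived state '+' for III; it defines the ingroup but does not resolve relationships within it.
IV (state '+') occurs in D and X but conflicts with the nesting implied by the other characters — most parsimoniously interpreted as homoplasy.
Only D, E, H, L, and M show the derived state '+' for V, supporting them as a clade.
Only D and L show the derived state '+' for VI, supporting them as a clade.
VII: derived state '-' in M only — an autapomorphy, so it tells us nothing about relationships among taxa.
Most parsimonious ingroup topology: (((((D,L),E),M),H),X).
The clade {D, E, L, M} is supported by II: its derived state '+' occurs in exactly those taxa and in no other taxon (including the outgroup).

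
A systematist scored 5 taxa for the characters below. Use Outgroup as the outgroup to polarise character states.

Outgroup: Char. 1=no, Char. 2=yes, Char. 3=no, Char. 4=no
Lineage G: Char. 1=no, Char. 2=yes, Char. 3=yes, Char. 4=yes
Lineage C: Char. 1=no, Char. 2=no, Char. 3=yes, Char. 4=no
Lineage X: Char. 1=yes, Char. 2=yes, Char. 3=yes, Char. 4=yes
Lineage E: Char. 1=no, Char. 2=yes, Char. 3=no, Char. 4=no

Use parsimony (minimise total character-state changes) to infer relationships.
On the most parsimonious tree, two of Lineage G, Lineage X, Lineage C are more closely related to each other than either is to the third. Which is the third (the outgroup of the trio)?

Character polarity is set by the outgroup: the derived state is whichever differs from the outgroup's state, so for Char. 2 the derived state is 'no', and for the remaining characters it is 'yes'.
Char. 1 (derived state 'yes') is unique to Lineage X (autapomorphy; uninformative for grouping).
Char. 2 (derived state 'no') is unique to Lineage C (autapomorphy; uninformative for grouping).
Char. 3: derived state 'yes' in Lineage C, Lineage G, and Lineage X only — synapomorphy for {Lineage C, Lineage G, Lineage X}.
Only Lineage G and Lineage X show the derived state 'yes' for Char. 4, supporting them as a clade.
Most parsimonious ingroup topology: (((Lineage G,Lineage X),Lineage C),Lineage E).
Lineage X and Lineage G share a more recent common ancestor with each other than either does with Lineage C, so Lineage C is the least closely related of the three.

Lineage C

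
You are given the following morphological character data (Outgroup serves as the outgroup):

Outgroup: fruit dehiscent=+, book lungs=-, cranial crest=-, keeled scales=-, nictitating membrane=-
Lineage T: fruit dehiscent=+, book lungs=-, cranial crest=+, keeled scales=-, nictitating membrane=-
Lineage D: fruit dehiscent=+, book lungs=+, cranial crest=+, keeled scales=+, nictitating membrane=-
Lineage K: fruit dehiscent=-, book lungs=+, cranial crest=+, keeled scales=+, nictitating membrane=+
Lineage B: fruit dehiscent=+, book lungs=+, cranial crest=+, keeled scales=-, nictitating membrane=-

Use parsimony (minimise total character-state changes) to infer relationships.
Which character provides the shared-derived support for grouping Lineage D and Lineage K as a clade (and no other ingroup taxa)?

keeled scales

Character polarity is set by the outgroup: the derived state is whichever differs from the outgroup's state, so for fruit dehiscent the derived state is '-', and for the remaining characters it is '+'.
fruit dehiscent (derived state '-') is unique to Lineage K (autapomorphy; uninformative for grouping).
book lungs: derived state '+' in Lineage B, Lineage D, and Lineage K only — synapomorphy for {Lineage B, Lineage D, Lineage K}.
All ingroup taxa share the derived state '+' for cranial crest; it defines the ingroup but does not resolve relationships within it.
keeled scales: derived state '+' in Lineage D and Lineage K only — synapomorphy for {Lineage D, Lineage K}.
nictitating membrane: derived state '+' in Lineage K only — an autapomorphy, so it tells us nothing about relationships among taxa.
Most parsimonious ingroup topology: (Lineage T,((Lineage D,Lineage K),Lineage B)).
The clade {Lineage D, Lineage K} is supported by keeled scales: its derived state '+' occurs in exactly those taxa and in no other taxon (including the outgroup).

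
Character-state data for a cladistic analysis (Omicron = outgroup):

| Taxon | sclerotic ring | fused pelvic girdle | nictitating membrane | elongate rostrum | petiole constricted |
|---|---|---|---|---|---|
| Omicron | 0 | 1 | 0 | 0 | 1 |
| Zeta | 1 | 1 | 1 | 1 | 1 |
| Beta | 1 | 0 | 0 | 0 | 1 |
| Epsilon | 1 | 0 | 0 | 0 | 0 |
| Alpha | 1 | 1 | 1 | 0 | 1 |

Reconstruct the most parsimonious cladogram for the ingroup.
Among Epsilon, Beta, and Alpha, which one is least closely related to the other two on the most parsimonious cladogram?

Alpha

Character polarity is set by the outgroup: the derived state is whichever differs from the outgroup's state, so for fused pelvic girdle, petiole constricted the derived state is '0', and for the remaining characters it is '1'.
All ingroup taxa share the derived state '1' for sclerotic ring; it defines the ingroup but does not resolve relationships within it.
fused pelvic girdle: derived state '0' in Beta and Epsilon only — synapomorphy for {Beta, Epsilon}.
nictitating membrane (derived state '1') is shared by Alpha and Zeta — a synapomorphy uniting that clade.
elongate rostrum (derived state '1') is unique to Zeta (autapomorphy; uninformative for grouping).
petiole constricted: derived state '0' in Epsilon only — an autapomorphy, so it tells us nothing about relationships among taxa.
Most parsimonious ingroup topology: ((Zeta,Alpha),(Beta,Epsilon)).
Beta and Epsilon share a more recent common ancestor with each other than either does with Alpha, so Alpha is the least closely related of the three.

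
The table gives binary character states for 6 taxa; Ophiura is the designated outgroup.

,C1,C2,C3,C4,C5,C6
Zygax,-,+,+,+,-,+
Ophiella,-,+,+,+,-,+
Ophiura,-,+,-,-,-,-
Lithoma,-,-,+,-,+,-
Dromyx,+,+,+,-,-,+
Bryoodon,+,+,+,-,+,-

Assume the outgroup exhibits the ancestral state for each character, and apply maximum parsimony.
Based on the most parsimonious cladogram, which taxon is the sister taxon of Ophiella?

Zygax

Character polarity is set by the outgroup: the derived state is whichever differs from the outgroup's state, so for C2 the derived state is '-', and for the remaining characters it is '+'.
C1 (state '+') occurs in Bryoodon and Dromyx but conflicts with the nesting implied by the other characters — most parsimoniously interpreted as homoplasy.
C2 (derived state '-') is unique to Lithoma (autapomorphy; uninformative for grouping).
All ingroup taxa share the derived state '+' for C3; it defines the ingroup but does not resolve relationships within it.
C4 (derived state '+') is shared by Ophiella and Zygax — a synapomorphy uniting that clade.
C5 (derived state '+') is shared by Bryoodon and Lithoma — a synapomorphy uniting that clade.
C6: derived state '+' in Dromyx, Ophiella, and Zygax only — synapomorphy for {Dromyx, Ophiella, Zygax}.
Most parsimonious ingroup topology: ((Bryoodon,Lithoma),(Dromyx,(Zygax,Ophiella))).
Ophiella and Zygax form a cherry on this tree, so they are sister taxa.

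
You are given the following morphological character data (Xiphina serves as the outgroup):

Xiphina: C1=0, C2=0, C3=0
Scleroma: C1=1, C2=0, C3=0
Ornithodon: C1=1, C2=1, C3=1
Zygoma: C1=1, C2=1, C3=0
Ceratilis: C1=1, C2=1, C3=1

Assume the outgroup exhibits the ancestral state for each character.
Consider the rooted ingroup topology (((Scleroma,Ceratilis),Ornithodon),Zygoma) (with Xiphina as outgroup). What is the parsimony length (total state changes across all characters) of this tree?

Map each character onto (((Scleroma,Ceratilis),Ornithodon),Zygoma) (rooted by Xiphina) and count the minimum state changes it requires (Fitch parsimony):
C1: 1; C2: 2; C3: 2.
Total tree length = 5.

5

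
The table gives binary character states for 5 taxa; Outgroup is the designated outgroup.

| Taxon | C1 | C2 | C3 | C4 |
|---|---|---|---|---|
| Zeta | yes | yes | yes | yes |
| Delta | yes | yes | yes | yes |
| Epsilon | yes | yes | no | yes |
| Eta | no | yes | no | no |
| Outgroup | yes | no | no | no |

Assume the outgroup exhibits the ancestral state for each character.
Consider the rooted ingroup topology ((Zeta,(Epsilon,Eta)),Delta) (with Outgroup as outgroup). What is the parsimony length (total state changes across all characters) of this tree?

6

Map each character onto ((Zeta,(Epsilon,Eta)),Delta) (rooted by Outgroup) and count the minimum state changes it requires (Fitch parsimony):
C1: 1; C2: 1; C3: 2; C4: 2.
Total tree length = 6.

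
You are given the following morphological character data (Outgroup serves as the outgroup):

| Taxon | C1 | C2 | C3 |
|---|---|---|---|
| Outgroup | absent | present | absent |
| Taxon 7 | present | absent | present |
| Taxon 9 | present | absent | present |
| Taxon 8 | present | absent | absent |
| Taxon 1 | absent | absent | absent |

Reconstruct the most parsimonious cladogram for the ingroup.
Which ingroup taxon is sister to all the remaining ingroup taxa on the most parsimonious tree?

Taxon 1

Character polarity is set by the outgroup: the derived state is whichever differs from the outgroup's state, so for C2 the derived state is 'absent', and for the remaining characters it is 'present'.
C1: derived state 'present' in Taxon 7, Taxon 8, and Taxon 9 only — synapomorphy for {Taxon 7, Taxon 8, Taxon 9}.
C2 (derived state 'absent') is shared by all ingroup taxa — unites the whole ingroup.
C3 (derived state 'present') is shared by Taxon 7 and Taxon 9 — a synapomorphy uniting that clade.
Most parsimonious ingroup topology: (((Taxon 9,Taxon 7),Taxon 8),Taxon 1).
Taxon 1 is sister to the clade containing all other ingroup taxa, so it is the earliest-diverging (most basal) ingroup lineage.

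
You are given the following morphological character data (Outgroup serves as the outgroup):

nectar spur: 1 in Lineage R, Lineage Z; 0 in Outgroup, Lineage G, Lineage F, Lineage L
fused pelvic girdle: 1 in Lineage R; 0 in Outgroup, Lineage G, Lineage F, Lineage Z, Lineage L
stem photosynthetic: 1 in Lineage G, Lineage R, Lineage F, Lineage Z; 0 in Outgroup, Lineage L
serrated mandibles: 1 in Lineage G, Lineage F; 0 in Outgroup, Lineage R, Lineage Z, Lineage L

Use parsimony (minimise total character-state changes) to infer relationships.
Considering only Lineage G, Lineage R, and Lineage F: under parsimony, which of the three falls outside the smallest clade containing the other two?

The outgroup has state '0' for every character, so '1' is the derived state throughout.
nectar spur (derived state '1') is shared by Lineage R and Lineage Z — a synapomorphy uniting that clade.
fused pelvic girdle: derived state '1' in Lineage R only — an autapomorphy, so it tells us nothing about relationships among taxa.
stem photosynthetic: derived state '1' in Lineage F, Lineage G, Lineage R, and Lineage Z only — synapomorphy for {Lineage F, Lineage G, Lineage R, Lineage Z}.
serrated mandibles: derived state '1' in Lineage F and Lineage G only — synapomorphy for {Lineage F, Lineage G}.
Most parsimonious ingroup topology: (((Lineage G,Lineage F),(Lineage R,Lineage Z)),Lineage L).
Lineage F and Lineage G share a more recent common ancestor with each other than either does with Lineage R, so Lineage R is the least closely related of the three.

Lineage R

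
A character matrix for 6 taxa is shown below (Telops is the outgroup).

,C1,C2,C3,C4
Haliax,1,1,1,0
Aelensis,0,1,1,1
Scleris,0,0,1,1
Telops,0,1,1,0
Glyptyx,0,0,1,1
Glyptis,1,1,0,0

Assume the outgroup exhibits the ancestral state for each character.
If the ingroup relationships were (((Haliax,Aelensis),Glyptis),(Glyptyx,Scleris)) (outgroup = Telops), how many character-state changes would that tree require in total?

Map each character onto (((Haliax,Aelensis),Glyptis),(Glyptyx,Scleris)) (rooted by Telops) and count the minimum state changes it requires (Fitch parsimony):
C1: 2; C2: 1; C3: 1; C4: 2.
Total tree length = 6.

6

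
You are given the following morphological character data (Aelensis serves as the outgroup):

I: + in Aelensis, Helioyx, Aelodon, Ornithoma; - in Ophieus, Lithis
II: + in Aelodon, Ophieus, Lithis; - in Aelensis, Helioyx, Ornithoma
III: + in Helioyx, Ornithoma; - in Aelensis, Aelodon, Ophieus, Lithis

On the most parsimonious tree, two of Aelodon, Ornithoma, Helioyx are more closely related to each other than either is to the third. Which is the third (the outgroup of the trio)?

Character polarity is set by the outgroup: the derived state is whichever differs from the outgroup's state, so for I the derived state is '-', and for the remaining characters it is '+'.
I (derived state '-') is shared by Lithis and Ophieus — a synapomorphy uniting that clade.
II (derived state '+') is shared by Aelodon, Lithis, and Ophieus — a synapomorphy uniting that clade.
III: derived state '+' in Helioyx and Ornithoma only — synapomorphy for {Helioyx, Ornithoma}.
Most parsimonious ingroup topology: ((Helioyx,Ornithoma),(Aelodon,(Ophieus,Lithis))).
Ornithoma and Helioyx share a more recent common ancestor with each other than either does with Aelodon, so Aelodon is the least closely related of the three.

Aelodon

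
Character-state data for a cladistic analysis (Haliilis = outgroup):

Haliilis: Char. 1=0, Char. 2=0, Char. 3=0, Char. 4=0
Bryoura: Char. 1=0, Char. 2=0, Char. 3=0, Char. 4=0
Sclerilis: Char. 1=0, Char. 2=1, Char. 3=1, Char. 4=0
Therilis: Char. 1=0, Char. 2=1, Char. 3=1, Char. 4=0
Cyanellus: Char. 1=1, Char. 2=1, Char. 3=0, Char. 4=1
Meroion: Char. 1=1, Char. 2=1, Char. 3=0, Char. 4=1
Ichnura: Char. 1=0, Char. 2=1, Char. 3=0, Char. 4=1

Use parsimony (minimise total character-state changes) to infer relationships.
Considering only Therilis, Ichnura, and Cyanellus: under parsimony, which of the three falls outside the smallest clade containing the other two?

Therilis

The outgroup has state '0' for every character, so '1' is the derived state throughout.
Only Cyanellus and Meroion show the derived state '1' for Char. 1, supporting them as a clade.
Char. 2 (derived state '1') is shared by Cyanellus, Ichnura, Meroion, Sclerilis, and Therilis — a synapomorphy uniting that clade.
Char. 3: derived state '1' in Sclerilis and Therilis only — synapomorphy for {Sclerilis, Therilis}.
Char. 4: derived state '1' in Cyanellus, Ichnura, and Meroion only — synapomorphy for {Cyanellus, Ichnura, Meroion}.
Most parsimonious ingroup topology: ((((Cyanellus,Meroion),Ichnura),(Sclerilis,Therilis)),Bryoura).
Cyanellus and Ichnura share a more recent common ancestor with each other than either does with Therilis, so Therilis is the least closely related of the three.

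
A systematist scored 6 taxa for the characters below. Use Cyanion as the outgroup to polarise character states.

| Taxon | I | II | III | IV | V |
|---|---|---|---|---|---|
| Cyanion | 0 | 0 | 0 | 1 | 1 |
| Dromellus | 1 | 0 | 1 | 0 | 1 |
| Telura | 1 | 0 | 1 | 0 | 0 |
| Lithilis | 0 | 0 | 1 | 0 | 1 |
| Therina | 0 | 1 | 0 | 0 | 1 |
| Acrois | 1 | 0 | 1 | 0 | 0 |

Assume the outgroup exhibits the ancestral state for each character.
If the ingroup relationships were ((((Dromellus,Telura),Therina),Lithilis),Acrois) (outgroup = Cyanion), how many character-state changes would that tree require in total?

Map each character onto ((((Dromellus,Telura),Therina),Lithilis),Acrois) (rooted by Cyanion) and count the minimum state changes it requires (Fitch parsimony):
I: 2; II: 1; III: 2; IV: 1; V: 2.
Total tree length = 8.

8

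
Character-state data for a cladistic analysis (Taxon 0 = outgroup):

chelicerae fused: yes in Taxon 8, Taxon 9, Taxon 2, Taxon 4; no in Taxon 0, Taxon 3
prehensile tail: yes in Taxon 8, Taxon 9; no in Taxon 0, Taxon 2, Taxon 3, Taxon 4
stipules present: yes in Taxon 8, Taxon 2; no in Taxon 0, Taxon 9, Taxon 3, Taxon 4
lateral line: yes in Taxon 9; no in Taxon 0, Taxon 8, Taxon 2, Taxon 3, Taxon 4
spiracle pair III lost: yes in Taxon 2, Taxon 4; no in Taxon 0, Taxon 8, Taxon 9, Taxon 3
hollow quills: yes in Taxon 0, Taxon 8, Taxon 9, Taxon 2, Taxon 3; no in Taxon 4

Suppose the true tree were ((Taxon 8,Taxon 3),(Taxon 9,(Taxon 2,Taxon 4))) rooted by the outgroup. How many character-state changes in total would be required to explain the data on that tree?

9

Map each character onto ((Taxon 8,Taxon 3),(Taxon 9,(Taxon 2,Taxon 4))) (rooted by Taxon 0) and count the minimum state changes it requires (Fitch parsimony):
chelicerae fused: 2; prehensile tail: 2; stipules present: 2; lateral line: 1; spiracle pair III lost: 1; hollow quills: 1.
Total tree length = 9.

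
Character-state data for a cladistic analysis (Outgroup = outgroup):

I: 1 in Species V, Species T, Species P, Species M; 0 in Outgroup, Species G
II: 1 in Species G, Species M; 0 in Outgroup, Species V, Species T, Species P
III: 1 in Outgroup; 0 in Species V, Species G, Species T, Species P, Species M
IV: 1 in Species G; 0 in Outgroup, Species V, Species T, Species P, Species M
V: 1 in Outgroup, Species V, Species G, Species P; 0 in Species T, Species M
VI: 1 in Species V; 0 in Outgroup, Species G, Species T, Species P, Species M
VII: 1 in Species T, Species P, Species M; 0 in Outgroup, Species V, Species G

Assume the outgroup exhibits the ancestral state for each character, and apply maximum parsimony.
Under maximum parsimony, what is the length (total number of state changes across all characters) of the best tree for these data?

8

Character polarity is set by the outgroup: the derived state is whichever differs from the outgroup's state, so for III, V the derived state is '0', and for the remaining characters it is '1'.
I: derived state '1' in Species M, Species P, Species T, and Species V only — synapomorphy for {Species M, Species P, Species T, Species V}.
II (state '1') occurs in Species G and Species M but conflicts with the nesting implied by the other characters — most parsimoniously interpreted as homoplasy.
III (derived state '0') is shared by all ingroup taxa — unites the whole ingroup.
IV: derived state '1' in Species G only — an autapomorphy, so it tells us nothing about relationships among taxa.
V (derived state '0') is shared by Species M and Species T — a synapomorphy uniting that clade.
VI (derived state '1') is unique to Species V (autapomorphy; uninformative for grouping).
VII (derived state '1') is shared by Species M, Species P, and Species T — a synapomorphy uniting that clade.
Most parsimonious ingroup topology: ((Species V,((Species T,Species M),Species P)),Species G).
Changes per character on this tree: I: 1; II: 2; III: 1; IV: 1; V: 1; VI: 1; VII: 1.
Total = 8.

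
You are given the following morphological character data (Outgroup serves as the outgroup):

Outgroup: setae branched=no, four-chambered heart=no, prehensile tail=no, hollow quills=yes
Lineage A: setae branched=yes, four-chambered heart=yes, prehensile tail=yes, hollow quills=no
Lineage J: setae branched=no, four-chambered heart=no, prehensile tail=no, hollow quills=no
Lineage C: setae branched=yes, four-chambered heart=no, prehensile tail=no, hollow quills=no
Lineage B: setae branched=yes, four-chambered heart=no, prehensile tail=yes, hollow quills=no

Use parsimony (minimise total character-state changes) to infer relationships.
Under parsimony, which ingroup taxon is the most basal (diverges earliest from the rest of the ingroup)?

Character polarity is set by the outgroup: the derived state is whichever differs from the outgroup's state, so for hollow quills the derived state is 'no', and for the remaining characters it is 'yes'.
setae branched (derived state 'yes') is shared by Lineage A, Lineage B, and Lineage C — a synapomorphy uniting that clade.
four-chambered heart: derived state 'yes' in Lineage A only — an autapomorphy, so it tells us nothing about relationships among taxa.
Only Lineage A and Lineage B show the derived state 'yes' for prehensile tail, supporting them as a clade.
hollow quills (derived state 'no') is shared by all ingroup taxa — unites the whole ingroup.
Most parsimonious ingroup topology: (((Lineage A,Lineage B),Lineage C),Lineage J).
Lineage J is sister to the clade containing all other ingroup taxa, so it is the earliest-diverging (most basal) ingroup lineage.

Lineage J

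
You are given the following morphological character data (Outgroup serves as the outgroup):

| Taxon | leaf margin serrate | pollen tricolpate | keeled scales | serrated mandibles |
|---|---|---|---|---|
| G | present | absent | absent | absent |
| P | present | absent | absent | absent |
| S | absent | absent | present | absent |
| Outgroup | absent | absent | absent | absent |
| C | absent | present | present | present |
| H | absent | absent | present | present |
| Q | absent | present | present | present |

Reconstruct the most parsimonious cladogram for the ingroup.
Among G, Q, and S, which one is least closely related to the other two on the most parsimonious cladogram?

The outgroup has state 'absent' for every character, so 'present' is the derived state throughout.
Only G and P show the derived state 'present' for leaf margin serrate, supporting them as a clade.
Only C and Q show the derived state 'present' for pollen tricolpate, supporting them as a clade.
Only C, H, Q, and S show the derived state 'present' for keeled scales, supporting them as a clade.
serrated mandibles (derived state 'present') is shared by C, H, and Q — a synapomorphy uniting that clade.
Most parsimonious ingroup topology: (((H,(C,Q)),S),(P,G)).
Q and S share a more recent common ancestor with each other than either does with G, so G is the least closely related of the three.

G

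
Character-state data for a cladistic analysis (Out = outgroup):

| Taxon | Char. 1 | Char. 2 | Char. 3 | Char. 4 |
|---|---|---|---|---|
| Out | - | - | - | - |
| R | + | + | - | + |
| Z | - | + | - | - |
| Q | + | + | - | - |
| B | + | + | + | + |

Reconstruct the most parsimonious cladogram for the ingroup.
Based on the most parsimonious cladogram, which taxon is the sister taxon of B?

The outgroup has state '-' for every character, so '+' is the derived state throughout.
Char. 1 (derived state '+') is shared by B, Q, and R — a synapomorphy uniting that clade.
All ingroup taxa share the derived state '+' for Char. 2; it defines the ingroup but does not resolve relationships within it.
Char. 3: derived state '+' in B only — an autapomorphy, so it tells us nothing about relationships among taxa.
Char. 4 (derived state '+') is shared by B and R — a synapomorphy uniting that clade.
Most parsimonious ingroup topology: (((R,B),Q),Z).
B and R form a cherry on this tree, so they are sister taxa.

R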